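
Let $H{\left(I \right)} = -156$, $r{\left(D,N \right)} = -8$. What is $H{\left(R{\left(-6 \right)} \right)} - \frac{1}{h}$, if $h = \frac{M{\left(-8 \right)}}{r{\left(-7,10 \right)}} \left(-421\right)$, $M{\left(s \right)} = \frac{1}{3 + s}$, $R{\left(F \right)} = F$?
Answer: $- \frac{65636}{421} \approx -155.91$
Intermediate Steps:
$h = - \frac{421}{40}$ ($h = \frac{1}{\left(3 - 8\right) \left(-8\right)} \left(-421\right) = \frac{1}{-5} \left(- \frac{1}{8}\right) \left(-421\right) = \left(- \frac{1}{5}\right) \left(- \frac{1}{8}\right) \left(-421\right) = \frac{1}{40} \left(-421\right) = - \frac{421}{40} \approx -10.525$)
$H{\left(R{\left(-6 \right)} \right)} - \frac{1}{h} = -156 - \frac{1}{- \frac{421}{40}} = -156 - - \frac{40}{421} = -156 + \frac{40}{421} = - \frac{65636}{421}$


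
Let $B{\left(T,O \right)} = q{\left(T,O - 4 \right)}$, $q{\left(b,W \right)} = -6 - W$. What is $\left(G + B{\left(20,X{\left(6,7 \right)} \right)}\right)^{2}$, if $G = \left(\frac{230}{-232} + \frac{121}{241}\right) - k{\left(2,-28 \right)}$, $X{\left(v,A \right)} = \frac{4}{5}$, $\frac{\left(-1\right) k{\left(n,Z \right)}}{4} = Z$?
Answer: $\frac{259697704989321}{19538448400} \approx 13292.0$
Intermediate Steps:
$k{\left(n,Z \right)} = - 4 Z$
$X{\left(v,A \right)} = \frac{4}{5}$ ($X{\left(v,A \right)} = 4 \cdot \frac{1}{5} = \frac{4}{5}$)
$G = - \frac{3144751}{27956}$ ($G = \left(\frac{230}{-232} + \frac{121}{241}\right) - \left(-4\right) \left(-28\right) = \left(230 \left(- \frac{1}{232}\right) + 121 \cdot \frac{1}{241}\right) - 112 = \left(- \frac{115}{116} + \frac{121}{241}\right) - 112 = - \frac{13679}{27956} - 112 = - \frac{3144751}{27956} \approx -112.49$)
$B{\left(T,O \right)} = -2 - O$ ($B{\left(T,O \right)} = -6 - \left(O - 4\right) = -6 - \left(-4 + O\right) = -2 - O$)
$\left(G + B{\left(20,X{\left(6,7 \right)} \right)}\right)^{2} = \left(- \frac{3144751}{27956} - \frac{14}{5}\right)^{2} = \left(- \frac{16115139}{139780}\right)^{2} = \frac{259697704989321}{19538448400}$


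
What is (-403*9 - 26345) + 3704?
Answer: -26268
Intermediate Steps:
(-403*9 - 26345) + 3704 = (-3627 - 26345) + 3704 = -29972 + 3704 = -26268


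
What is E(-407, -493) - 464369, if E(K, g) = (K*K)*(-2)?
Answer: -795667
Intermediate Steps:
E(K, g) = -2*K² (E(K, g) = K²*(-2) = -2*K²)
E(-407, -493) - 464369 = -2*(-407)² - 464369 = -2*165649 - 464369 = -331298 - 464369 = -795667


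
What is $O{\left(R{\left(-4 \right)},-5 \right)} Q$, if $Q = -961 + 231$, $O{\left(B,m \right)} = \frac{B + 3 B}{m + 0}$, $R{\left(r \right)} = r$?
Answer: $-2336$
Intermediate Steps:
$O{\left(B,m \right)} = \frac{4 B}{m}$
$Q = -730$
$O{\left(R{\left(-4 \right)},-5 \right)} Q = 4 \left(-4\right) \frac{1}{-5} \left(-730\right) = 4 \left(-4\right) \left(- \frac{1}{5}\right) \left(-730\right) = \frac{16}{5} \left(-730\right) = -2336$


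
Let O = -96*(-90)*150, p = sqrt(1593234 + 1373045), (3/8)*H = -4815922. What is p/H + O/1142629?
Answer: 1296000/1142629 - 3*sqrt(2966279)/38527376 ≈ 1.1341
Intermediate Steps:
H = -38527376/3 (H = (8/3)*(-4815922) = -38527376/3 ≈ -1.2842e+7)
p = sqrt(2966279) ≈ 1722.3
O = 1296000 (O = 8640*150 = 1296000)
p/H + O/1142629 = sqrt(2966279)/(-38527376/3) + 1296000/1142629 = sqrt(2966279)*(-3/38527376) + 1296000*(1/1142629) = -3*sqrt(2966279)/38527376 + 1296000/1142629 = 1296000/1142629 - 3*sqrt(2966279)/38527376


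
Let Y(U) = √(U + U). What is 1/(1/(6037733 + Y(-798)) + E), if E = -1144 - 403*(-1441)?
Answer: 5282025061597896287/3061350803176721967936775 + I*√399/6122701606353443935873550 ≈ 1.7254e-6 + 3.2624e-24*I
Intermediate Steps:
Y(U) = √2*√U (Y(U) = √(2*U) = √2*√U)
E = 579579 (E = -1144 + 580723 = 579579)
1/(1/(6037733 + Y(-798)) + E) = 1/(1/(6037733 + √2*√(-798)) + 579579) = 1/(1/(6037733 + √2*(I*√798)) + 579579) = 1/(1/(6037733 + 2*I*√399) + 579579) = 1/(579579 + 1/(6037733 + 2*I*√399))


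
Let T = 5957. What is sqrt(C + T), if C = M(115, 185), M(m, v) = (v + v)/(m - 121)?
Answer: sqrt(53058)/3 ≈ 76.781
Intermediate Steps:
M(m, v) = 2*v/(-121 + m) (M(m, v) = (2*v)/(-121 + m) = 2*v/(-121 + m))
C = -185/3 (C = 2*185/(-121 + 115) = 2*185/(-6) = 2*185*(-1/6) = -185/3 ≈ -61.667)
sqrt(C + T) = sqrt(-185/3 + 5957) = sqrt(17686/3) = sqrt(53058)/3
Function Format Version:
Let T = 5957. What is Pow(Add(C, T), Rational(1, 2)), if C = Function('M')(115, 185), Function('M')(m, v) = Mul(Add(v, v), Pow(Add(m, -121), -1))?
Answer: Mul(Rational(1, 3), Pow(53058, Rational(1, 2))) ≈ 76.781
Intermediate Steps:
Function('M')(m, v) = Mul(2, v, Pow(Add(-121, m), -1)) (Function('M')(m, v) = Mul(Mul(2, v), Pow(Add(-121, m), -1)) = Mul(2, v, Pow(Add(-121, m), -1)))
C = Rational(-185, 3) (C = Mul(2, 185, Pow(Add(-121, 115), -1)) = Mul(2, 185, Pow(-6, -1)) = Mul(2, 185, Rational(-1, 6)) = Rational(-185, 3) ≈ -61.667)
Pow(Add(C, T), Rational(1, 2)) = Pow(Add(Rational(-185, 3), 5957), Rational(1, 2)) = Pow(Rational(17686, 3), Rational(1, 2)) = Mul(Rational(1, 3), Pow(53058, Rational(1, 2)))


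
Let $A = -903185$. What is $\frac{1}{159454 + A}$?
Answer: $- \frac{1}{743731} \approx -1.3446 \cdot 10^{-6}$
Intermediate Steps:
$\frac{1}{159454 + A} = \frac{1}{159454 - 903185} = \frac{1}{-743731} = - \frac{1}{743731}$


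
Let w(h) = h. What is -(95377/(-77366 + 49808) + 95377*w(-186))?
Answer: 488882377453/27558 ≈ 1.7740e+7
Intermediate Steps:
-(95377/(-77366 + 49808) + 95377*w(-186)) = -(-17740122 + 95377/(-77366 + 49808)) = -95377/(1/(-186 + 1/(-27558))) = -95377/(1/(-186 - 1/27558)) = -95377/(1/(-5125789/27558)) = -95377/(-27558/5125789) = -95377*(-5125789/27558) = 488882377453/27558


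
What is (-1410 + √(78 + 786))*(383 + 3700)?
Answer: -5757030 + 48996*√6 ≈ -5.6370e+6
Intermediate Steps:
(-1410 + √(78 + 786))*(383 + 3700) = (-1410 + √864)*4083 = (-1410 + 12*√6)*4083 = -5757030 + 48996*√6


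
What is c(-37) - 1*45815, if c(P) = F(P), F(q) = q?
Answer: -45852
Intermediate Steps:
c(P) = P
c(-37) - 1*45815 = -37 - 1*45815 = -37 - 45815 = -45852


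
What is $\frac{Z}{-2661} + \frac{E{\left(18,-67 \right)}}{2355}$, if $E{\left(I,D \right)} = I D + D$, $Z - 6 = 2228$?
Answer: $- \frac{960947}{696295} \approx -1.3801$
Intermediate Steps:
$Z = 2234$ ($Z = 6 + 2228 = 2234$)
$E{\left(I,D \right)} = D + D I$ ($E{\left(I,D \right)} = D I + D = D + D I$)
$\frac{Z}{-2661} + \frac{E{\left(18,-67 \right)}}{2355} = \frac{2234}{-2661} + \frac{\left(-67\right) \left(1 + 18\right)}{2355} = 2234 \left(- \frac{1}{2661}\right) + \left(-67\right) 19 \cdot \frac{1}{2355} = - \frac{2234}{2661} - \frac{1273}{2355} = - \frac{960947}{696295}$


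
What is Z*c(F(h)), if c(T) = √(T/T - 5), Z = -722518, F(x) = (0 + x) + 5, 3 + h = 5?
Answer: -1445036*I ≈ -1.445e+6*I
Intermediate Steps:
h = 2 (h = -3 + 5 = 2)
F(x) = 5 + x (F(x) = x + 5 = 5 + x)
c(T) = 2*I (c(T) = √(1 - 5) = √(-4) = 2*I)
Z*c(F(h)) = -1445036*I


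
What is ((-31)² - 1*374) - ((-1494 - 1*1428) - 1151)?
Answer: 4660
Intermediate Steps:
((-31)² - 1*374) - ((-1494 - 1*1428) - 1151) = (961 - 374) - ((-1494 - 1428) - 1151) = 587 - (-2922 - 1151) = 587 - 1*(-4073) = 587 + 4073 = 4660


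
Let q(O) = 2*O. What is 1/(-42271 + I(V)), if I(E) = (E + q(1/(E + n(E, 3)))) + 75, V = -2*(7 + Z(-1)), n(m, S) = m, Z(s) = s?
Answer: -12/506497 ≈ -2.3692e-5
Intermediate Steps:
V = -12 (V = -2*(7 - 1) = -2*6 = -12)
I(E) = 75 + E + 1/E (I(E) = (E + 2/(E + E)) + 75 = (E + 2/((2*E))) + 75 = (E + 2*(1/(2*E))) + 75 = (E + 1/E) + 75 = 75 + E + 1/E)
1/(-42271 + I(V)) = 1/(-42271 + (75 - 12 + 1/(-12))) = 1/(-42271 + (75 - 12 - 1/12)) = 1/(-42271 + 755/12) = 1/(-506497/12) = -12/506497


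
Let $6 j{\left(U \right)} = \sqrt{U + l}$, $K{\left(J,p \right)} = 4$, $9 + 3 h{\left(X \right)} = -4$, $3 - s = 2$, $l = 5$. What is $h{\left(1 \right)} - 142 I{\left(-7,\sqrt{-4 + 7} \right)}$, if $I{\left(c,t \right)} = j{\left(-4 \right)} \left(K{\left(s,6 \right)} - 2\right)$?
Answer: $- \frac{155}{3} \approx -51.667$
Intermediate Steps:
$s = 1$ ($s = 3 - 2 = 1$)
$h{\left(X \right)} = - \frac{13}{3}$ ($h{\left(X \right)} = -3 + \frac{1}{3} \left(-4\right) = -3 - \frac{4}{3} = - \frac{13}{3}$)
$j{\left(U \right)} = \frac{\sqrt{5 + U}}{6}$ ($j{\left(U \right)} = \frac{\sqrt{U + 5}}{6} = \frac{\sqrt{5 + U}}{6}$)
$I{\left(c,t \right)} = \frac{1}{3}$ ($I{\left(c,t \right)} = \frac{\sqrt{5 - 4}}{6} \left(4 - 2\right) = \frac{\sqrt{1}}{6} \cdot 2 = \frac{1}{6} \cdot 1 \cdot 2 = \frac{1}{6} \cdot 2 = \frac{1}{3}$)
$h{\left(1 \right)} - 142 I{\left(-7,\sqrt{-4 + 7} \right)} = - \frac{13}{3} - \frac{142}{3} = - \frac{155}{3}$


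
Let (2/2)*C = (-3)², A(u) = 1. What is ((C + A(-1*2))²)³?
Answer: 1000000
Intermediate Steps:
C = 9 (C = (-3)² = 9)
((C + A(-1*2))²)³ = ((9 + 1)²)³ = (10²)³ = 100³ = 1000000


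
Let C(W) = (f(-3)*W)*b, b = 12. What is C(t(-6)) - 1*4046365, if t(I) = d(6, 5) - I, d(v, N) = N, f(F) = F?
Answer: -4046761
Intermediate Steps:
t(I) = 5 - I
C(W) = -36*W (C(W) = -3*W*12 = -36*W)
C(t(-6)) - 1*4046365 = -36*(5 - 1*(-6)) - 1*4046365 = -36*(5 + 6) - 4046365 = -36*11 - 4046365 = -396 - 4046365 = -4046761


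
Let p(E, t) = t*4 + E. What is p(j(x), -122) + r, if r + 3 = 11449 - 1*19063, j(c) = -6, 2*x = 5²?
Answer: -8111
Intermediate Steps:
x = 25/2 (x = (½)*5² = (½)*25 = 25/2 ≈ 12.500)
r = -7617 (r = -3 + (11449 - 1*19063) = -3 + (11449 - 19063) = -3 - 7614 = -7617)
p(E, t) = E + 4*t (p(E, t) = 4*t + E = E + 4*t)
p(j(x), -122) + r = (-6 + 4*(-122)) - 7617 = (-6 - 488) - 7617 = -494 - 7617 = -8111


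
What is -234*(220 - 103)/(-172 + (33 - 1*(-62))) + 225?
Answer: 44703/77 ≈ 580.56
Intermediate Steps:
-234*(220 - 103)/(-172 + (33 - 1*(-62))) + 225 = -27378/(-172 + (33 + 62)) + 225 = -27378/(-172 + 95) + 225 = -27378/(-77) + 225 = -27378*(-1)/77 + 225 = -234*(-117/77) + 225 = 27378/77 + 225 = 44703/77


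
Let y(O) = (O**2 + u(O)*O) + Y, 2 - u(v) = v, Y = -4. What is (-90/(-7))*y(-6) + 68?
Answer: -964/7 ≈ -137.71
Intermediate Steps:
u(v) = 2 - v
y(O) = -4 + O**2 + O*(2 - O) (y(O) = (O**2 + (2 - O)*O) - 4 = (O**2 + O*(2 - O)) - 4 = -4 + O**2 + O*(2 - O))
(-90/(-7))*y(-6) + 68 = (-90/(-7))*(-4 + 2*(-6)) + 68 = (-90*(-1/7))*(-4 - 12) + 68 = (90/7)*(-16) + 68 = -1440/7 + 68 = -964/7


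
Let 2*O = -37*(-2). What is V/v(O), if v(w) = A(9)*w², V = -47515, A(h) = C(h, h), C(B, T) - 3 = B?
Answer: -47515/16428 ≈ -2.8923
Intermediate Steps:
C(B, T) = 3 + B
A(h) = 3 + h
O = 37 (O = (-37*(-2))/2 = (½)*74 = 37)
v(w) = 12*w² (v(w) = (3 + 9)*w² = 12*w²)
V/v(O) = -47515/(12*37²) = -47515/(12*1369) = -47515/16428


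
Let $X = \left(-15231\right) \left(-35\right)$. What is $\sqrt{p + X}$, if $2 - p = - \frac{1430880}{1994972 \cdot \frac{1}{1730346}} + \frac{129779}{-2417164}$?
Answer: $\frac{\sqrt{644614529321098444070736171013}}{602771812426} \approx 1332.0$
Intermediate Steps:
$X = 533085$
$p = \frac{1496177128427521181}{1205543624852}$ ($p = 2 - \left(- \frac{1430880}{1994972 \cdot \frac{1}{1730346}} + \frac{129779}{-2417164}\right) = 2 - \left(- \frac{1430880}{1994972 \cdot \frac{1}{1730346}} + 129779 \left(- \frac{1}{2417164}\right)\right) = 2 - \left(- \frac{1430880}{\frac{997486}{865173}} - \frac{129779}{2417164}\right) = 2 - \left(\left(-1430880\right) \frac{865173}{997486} - \frac{129779}{2417164}\right) = 2 - \left(- \frac{618979371120}{498743} - \frac{129779}{2417164}\right) = 2 - - \frac{1496174717340271477}{1205543624852} = 2 + \frac{1496174717340271477}{1205543624852} = \frac{1496177128427521181}{1205543624852} \approx 1.2411 \cdot 10^{6}$)
$\sqrt{p + X} = \sqrt{\frac{1496177128427521181}{1205543624852} + 533085} = \sqrt{\frac{2138834351681749601}{1205543624852}} = \frac{\sqrt{644614529321098444070736171013}}{602771812426}$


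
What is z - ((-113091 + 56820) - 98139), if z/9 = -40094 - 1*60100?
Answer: -747336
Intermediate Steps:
z = -901746 (z = 9*(-40094 - 1*60100) = 9*(-40094 - 60100) = 9*(-100194) = -901746)
z - ((-113091 + 56820) - 98139) = -901746 - ((-113091 + 56820) - 98139) = -901746 - (-56271 - 98139) = -901746 - 1*(-154410) = -901746 + 154410 = -747336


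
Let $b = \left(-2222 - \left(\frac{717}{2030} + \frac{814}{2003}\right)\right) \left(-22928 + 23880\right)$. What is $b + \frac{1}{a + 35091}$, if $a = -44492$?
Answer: $- \frac{5777666180447103}{2730379435} \approx -2.1161 \cdot 10^{6}$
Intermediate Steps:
$b = - \frac{614579957468}{290435}$ ($b = \left(-2222 - \frac{3088571}{4066090}\right) 952 = \left(- \frac{9037940551}{4066090}\right) 952 = - \frac{614579957468}{290435} \approx -2.1161 \cdot 10^{6}$)
$b + \frac{1}{a + 35091} = - \frac{614579957468}{290435} + \frac{1}{-44492 + 35091} = - \frac{614579957468}{290435} + \frac{1}{-9401} = - \frac{614579957468}{290435} - \frac{1}{9401} = - \frac{5777666180447103}{2730379435}$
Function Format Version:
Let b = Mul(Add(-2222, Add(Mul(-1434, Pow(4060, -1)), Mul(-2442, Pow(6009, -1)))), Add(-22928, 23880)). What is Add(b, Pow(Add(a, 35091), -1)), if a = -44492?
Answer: Rational(-5777666180447103, 2730379435) ≈ -2.1161e+6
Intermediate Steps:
b = Rational(-614579957468, 290435) (b = Mul(Add(-2222, Add(Mul(-1434, Rational(1, 4060)), Mul(-2442, Rational(1, 6009)))), 952) = Mul(Add(-2222, Add(Rational(-717, 2030), Rational(-814, 2003))), 952) = Mul(Add(-2222, Rational(-3088571, 4066090)), 952) = Mul(Rational(-9037940551, 4066090), 952) = Rational(-614579957468, 290435) ≈ -2.1161e+6)
Add(b, Pow(Add(a, 35091), -1)) = Add(Rational(-614579957468, 290435), Pow(Add(-44492, 35091), -1)) = Add(Rational(-614579957468, 290435), Pow(-9401, -1)) = Add(Rational(-614579957468, 290435), Rational(-1, 9401)) = Rational(-5777666180447103, 2730379435)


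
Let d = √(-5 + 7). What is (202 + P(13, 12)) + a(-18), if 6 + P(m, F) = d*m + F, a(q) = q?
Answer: 190 + 13*√2 ≈ 208.38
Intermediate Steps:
d = √2 ≈ 1.4142
P(m, F) = -6 + F + m*√2 (P(m, F) = -6 + (√2*m + F) = -6 + (m*√2 + F) = -6 + (F + m*√2) = -6 + F + m*√2)
(202 + P(13, 12)) + a(-18) = (202 + (-6 + 12 + 13*√2)) - 18 = (202 + (6 + 13*√2)) - 18 = (208 + 13*√2) - 18 = 190 + 13*√2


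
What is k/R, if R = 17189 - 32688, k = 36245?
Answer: -3295/1409 ≈ -2.3385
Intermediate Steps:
R = -15499
k/R = 36245/(-15499) = 36245*(-1/15499) = -3295/1409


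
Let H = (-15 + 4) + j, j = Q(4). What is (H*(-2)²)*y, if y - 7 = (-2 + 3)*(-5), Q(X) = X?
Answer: -56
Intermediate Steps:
j = 4
y = 2 (y = 7 + (-2 + 3)*(-5) = 7 + 1*(-5) = 7 - 5 = 2)
H = -7 (H = (-15 + 4) + 4 = -11 + 4 = -7)
(H*(-2)²)*y = -7*(-2)²*2 = -7*4*2 = -28*2 = -56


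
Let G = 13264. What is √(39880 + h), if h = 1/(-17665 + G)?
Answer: √85825308831/1467 ≈ 199.70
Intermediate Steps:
h = -1/4401 (h = 1/(-17665 + 13264) = 1/(-4401) = -1/4401 ≈ -0.00022722)
√(39880 + h) = √(39880 - 1/4401) = √(175511879/4401) = √85825308831/1467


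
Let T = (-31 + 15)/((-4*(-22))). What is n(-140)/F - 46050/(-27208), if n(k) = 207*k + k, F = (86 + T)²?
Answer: -53546015/23677762 ≈ -2.2614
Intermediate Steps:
T = -2/11 (T = -16/88 = -16*1/88 = -2/11 ≈ -0.18182)
F = 891136/121 (F = (86 - 2/11)² = (944/11)² = 891136/121 ≈ 7364.8)
n(k) = 208*k
n(-140)/F - 46050/(-27208) = (208*(-140))/(891136/121) - 46050/(-27208) = -29120*121/891136 - 46050*(-1/27208) = -55055/13924 + 23025/13604 = -53546015/23677762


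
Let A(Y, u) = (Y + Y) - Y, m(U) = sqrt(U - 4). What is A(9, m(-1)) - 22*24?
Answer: -519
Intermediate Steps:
m(U) = sqrt(-4 + U)
A(Y, u) = Y (A(Y, u) = 2*Y - Y = Y)
A(9, m(-1)) - 22*24 = 9 - 22*24 = 9 - 528 = -519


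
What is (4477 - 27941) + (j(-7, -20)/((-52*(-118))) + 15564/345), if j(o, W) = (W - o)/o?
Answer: -8898240173/379960 ≈ -23419.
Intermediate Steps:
j(o, W) = (W - o)/o
(4477 - 27941) + (j(-7, -20)/((-52*(-118))) + 15564/345) = (4477 - 27941) + (((-20 - 1*(-7))/(-7))/((-52*(-118))) + 15564/345) = -23464 + (-(-20 + 7)/7/6136 + 15564*(1/345)) = -23464 + (-⅐*(-13)*(1/6136) + 5188/115) = -23464 + ((13/7)*(1/6136) + 5188/115) = -23464 + (1/3304 + 5188/115) = -23464 + 17141267/379960 = -8898240173/379960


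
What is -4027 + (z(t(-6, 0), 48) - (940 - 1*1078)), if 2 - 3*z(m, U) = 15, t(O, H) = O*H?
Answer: -11680/3 ≈ -3893.3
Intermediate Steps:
t(O, H) = H*O
z(m, U) = -13/3 (z(m, U) = ⅔ - ⅓*15 = ⅔ - 5 = -13/3)
-4027 + (z(t(-6, 0), 48) - (940 - 1*1078)) = -4027 + (-13/3 - (940 - 1*1078)) = -4027 + (-13/3 - (940 - 1078)) = -4027 + (-13/3 - 1*(-138)) = -4027 + (-13/3 + 138) = -4027 + 401/3 = -11680/3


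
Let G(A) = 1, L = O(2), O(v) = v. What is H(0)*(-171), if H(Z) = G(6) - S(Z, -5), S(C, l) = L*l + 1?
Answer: -1710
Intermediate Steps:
L = 2
S(C, l) = 1 + 2*l (S(C, l) = 2*l + 1 = 1 + 2*l)
H(Z) = 10 (H(Z) = 1 - (1 + 2*(-5)) = 1 - (1 - 10) = 1 - 1*(-9) = 1 + 9 = 10)
H(0)*(-171) = 10*(-171) = -1710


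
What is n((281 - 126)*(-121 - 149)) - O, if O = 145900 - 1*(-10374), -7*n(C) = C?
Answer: -1052068/7 ≈ -1.5030e+5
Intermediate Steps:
n(C) = -C/7
O = 156274 (O = 145900 + 10374 = 156274)
n((281 - 126)*(-121 - 149)) - O = -(281 - 126)*(-121 - 149)/7 - 1*156274 = -155*(-270)/7 - 156274 = -⅐*(-41850) - 156274 = 41850/7 - 156274 = -1052068/7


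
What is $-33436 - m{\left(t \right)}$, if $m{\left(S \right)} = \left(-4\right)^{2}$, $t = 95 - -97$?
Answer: $-33452$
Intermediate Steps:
$t = 192$ ($t = 95 + 97 = 192$)
$m{\left(S \right)} = 16$
$-33436 - m{\left(t \right)} = -33436 - 16 = -33452$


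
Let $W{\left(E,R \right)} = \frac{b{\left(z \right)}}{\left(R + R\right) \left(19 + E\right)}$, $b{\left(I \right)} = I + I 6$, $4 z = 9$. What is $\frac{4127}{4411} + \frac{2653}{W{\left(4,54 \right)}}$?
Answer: $\frac{1845637103}{4411} \approx 4.1842 \cdot 10^{5}$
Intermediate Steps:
$z = \frac{9}{4}$ ($z = \frac{1}{4} \cdot 9 = \frac{9}{4} \approx 2.25$)
$b{\left(I \right)} = 7 I$ ($b{\left(I \right)} = I + 6 I = 7 I$)
$W{\left(E,R \right)} = \frac{63}{8 R \left(19 + E\right)}$ ($W{\left(E,R \right)} = \frac{7 \cdot \frac{9}{4}}{\left(R + R\right) \left(19 + E\right)} = \frac{63}{4 \cdot 2 R \left(19 + E\right)} = \frac{63 \frac{1}{2 R \left(19 + E\right)}}{4} = \frac{63}{8 R \left(19 + E\right)}$)
$\frac{4127}{4411} + \frac{2653}{W{\left(4,54 \right)}} = \frac{4127}{4411} + \frac{2653}{\frac{63}{8} \cdot \frac{1}{54} \frac{1}{19 + 4}} = 4127 \cdot \frac{1}{4411} + \frac{2653}{\frac{63}{8} \cdot \frac{1}{54} \cdot \frac{1}{23}} = \frac{4127}{4411} + \frac{2653}{\frac{63}{8} \cdot \frac{1}{54} \cdot \frac{1}{23}} = \frac{4127}{4411} + \frac{2653}{\frac{7}{1104}} = \frac{4127}{4411} + 2653 \cdot \frac{1104}{7} = \frac{4127}{4411} + 418416 = \frac{1845637103}{4411}$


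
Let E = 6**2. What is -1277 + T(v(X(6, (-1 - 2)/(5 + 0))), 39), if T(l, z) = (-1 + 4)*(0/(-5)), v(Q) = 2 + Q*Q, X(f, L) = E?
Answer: -1277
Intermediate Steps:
E = 36
X(f, L) = 36
v(Q) = 2 + Q**2
T(l, z) = 0 (T(l, z) = 3*(0*(-1/5)) = 3*0 = 0)
-1277 + T(v(X(6, (-1 - 2)/(5 + 0))), 39) = -1277 + 0 = -1277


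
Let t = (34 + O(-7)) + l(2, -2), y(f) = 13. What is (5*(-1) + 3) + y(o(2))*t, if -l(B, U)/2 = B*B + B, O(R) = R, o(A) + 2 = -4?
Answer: 193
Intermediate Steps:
o(A) = -6 (o(A) = -2 - 4 = -6)
l(B, U) = -2*B - 2*B² (l(B, U) = -2*(B*B + B) = -2*(B² + B) = -2*(B + B²) = -2*B - 2*B²)
t = 15 (t = (34 - 7) - 2*2*(1 + 2) = 27 - 2*2*3 = 27 - 12 = 15)
(5*(-1) + 3) + y(o(2))*t = (5*(-1) + 3) + 13*15 = (-5 + 3) + 195 = -2 + 195 = 193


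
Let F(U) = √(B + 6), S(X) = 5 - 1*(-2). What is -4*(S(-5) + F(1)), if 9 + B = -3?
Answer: -28 - 4*I*√6 ≈ -28.0 - 9.798*I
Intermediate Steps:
B = -12 (B = -9 - 3 = -12)
S(X) = 7 (S(X) = 5 + 2 = 7)
F(U) = I*√6 (F(U) = √(-12 + 6) = √(-6) = I*√6)
-4*(S(-5) + F(1)) = -4*(7 + I*√6) = -28 - 4*I*√6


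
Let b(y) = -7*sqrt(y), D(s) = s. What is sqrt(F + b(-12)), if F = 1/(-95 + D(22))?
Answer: sqrt(-73 - 74606*I*sqrt(3))/73 ≈ 3.481 - 3.483*I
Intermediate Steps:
F = -1/73 (F = 1/(-95 + 22) = 1/(-73) = -1/73 ≈ -0.013699)
sqrt(F + b(-12)) = sqrt(-1/73 - 14*I*sqrt(3))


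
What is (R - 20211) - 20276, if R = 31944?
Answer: -8543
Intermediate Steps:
(R - 20211) - 20276 = (31944 - 20211) - 20276 = 11733 - 20276 = -8543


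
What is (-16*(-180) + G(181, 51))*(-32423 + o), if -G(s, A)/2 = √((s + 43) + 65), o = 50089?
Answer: 50277436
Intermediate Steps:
G(s, A) = -2*√(108 + s) (G(s, A) = -2*√((s + 43) + 65) = -2*√((43 + s) + 65) = -2*√(108 + s))
(-16*(-180) + G(181, 51))*(-32423 + o) = (-16*(-180) - 2*√(108 + 181))*(-32423 + 50089) = (2880 - 2*√289)*17666 = (2880 - 2*17)*17666 = (2880 - 34)*17666 = 2846*17666 = 50277436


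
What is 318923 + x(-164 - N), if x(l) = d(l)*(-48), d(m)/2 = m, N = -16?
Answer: 333131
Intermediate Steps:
d(m) = 2*m
x(l) = -96*l (x(l) = (2*l)*(-48) = -96*l)
318923 + x(-164 - N) = 318923 - 96*(-164 - 1*(-16)) = 318923 - 96*(-164 + 16) = 318923 - 96*(-148) = 318923 + 14208 = 333131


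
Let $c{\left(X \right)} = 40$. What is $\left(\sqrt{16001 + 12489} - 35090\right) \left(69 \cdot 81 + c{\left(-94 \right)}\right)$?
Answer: $-197521610 + 5629 \sqrt{28490} \approx -1.9657 \cdot 10^{8}$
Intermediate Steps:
$\left(\sqrt{16001 + 12489} - 35090\right) \left(69 \cdot 81 + c{\left(-94 \right)}\right) = \left(\sqrt{16001 + 12489} - 35090\right) \left(69 \cdot 81 + 40\right) = \left(\sqrt{28490} - 35090\right) \left(5589 + 40\right) = \left(-35090 + \sqrt{28490}\right) 5629 = -197521610 + 5629 \sqrt{28490}$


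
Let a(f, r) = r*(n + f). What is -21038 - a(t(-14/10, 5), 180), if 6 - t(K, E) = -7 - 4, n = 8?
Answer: -25538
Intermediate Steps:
t(K, E) = 17 (t(K, E) = 6 - (-7 - 4) = 6 - 1*(-11) = 6 + 11 = 17)
a(f, r) = r*(8 + f)
-21038 - a(t(-14/10, 5), 180) = -21038 - 180*(8 + 17) = -21038 - 180*25 = -21038 - 1*4500 = -21038 - 4500 = -25538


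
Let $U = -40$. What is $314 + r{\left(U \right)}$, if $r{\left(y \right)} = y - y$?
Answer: $314$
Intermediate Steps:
$r{\left(y \right)} = 0$
$314 + r{\left(U \right)} = 314 + 0 = 314$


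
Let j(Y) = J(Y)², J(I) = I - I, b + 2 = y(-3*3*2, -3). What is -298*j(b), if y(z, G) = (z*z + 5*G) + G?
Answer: 0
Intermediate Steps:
y(z, G) = z² + 6*G (y(z, G) = (z² + 5*G) + G = z² + 6*G)
b = 304 (b = -2 + ((-3*3*2)² + 6*(-3)) = -2 + ((-9*2)² - 18) = -2 + ((-18)² - 18) = -2 + (324 - 18) = -2 + 306 = 304)
J(I) = 0
j(Y) = 0 (j(Y) = 0² = 0)
-298*j(b) = -298*0 = 0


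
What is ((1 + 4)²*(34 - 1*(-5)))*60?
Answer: 58500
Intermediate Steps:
((1 + 4)²*(34 - 1*(-5)))*60 = (5²*(34 + 5))*60 = (25*39)*60 = 975*60 = 58500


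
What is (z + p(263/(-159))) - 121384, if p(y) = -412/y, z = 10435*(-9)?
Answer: -56558129/263 ≈ -2.1505e+5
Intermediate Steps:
z = -93915
(z + p(263/(-159))) - 121384 = (-93915 - 412/(263/(-159))) - 121384 = (-93915 - 412/(263*(-1/159))) - 121384 = (-93915 - 412/(-263/159)) - 121384 = (-93915 - 412*(-159/263)) - 121384 = (-93915 + 65508/263) - 121384 = -24634137/263 - 121384 = -56558129/263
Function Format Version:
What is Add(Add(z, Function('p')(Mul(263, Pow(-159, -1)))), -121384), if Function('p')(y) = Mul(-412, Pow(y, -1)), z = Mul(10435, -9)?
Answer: Rational(-56558129, 263) ≈ -2.1505e+5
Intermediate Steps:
z = -93915
Add(Add(z, Function('p')(Mul(263, Pow(-159, -1)))), -121384) = Add(Add(-93915, Mul(-412, Pow(Mul(263, Pow(-159, -1)), -1))), -121384) = Add(Add(-93915, Mul(-412, Pow(Mul(263, Rational(-1, 159)), -1))), -121384) = Add(Add(-93915, Mul(-412, Pow(Rational(-263, 159), -1))), -121384) = Add(Add(-93915, Mul(-412, Rational(-159, 263))), -121384) = Add(Add(-93915, Rational(65508, 263)), -121384) = Add(Rational(-24634137, 263), -121384) = Rational(-56558129, 263)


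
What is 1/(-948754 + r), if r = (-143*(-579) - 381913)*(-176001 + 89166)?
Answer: 1/25972789106 ≈ 3.8502e-11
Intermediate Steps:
r = 25973737860 (r = (82797 - 381913)*(-86835) = -299116*(-86835) = 25973737860)
1/(-948754 + r) = 1/(-948754 + 25973737860) = 1/25972789106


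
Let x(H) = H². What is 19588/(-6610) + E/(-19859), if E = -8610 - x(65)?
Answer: -152079371/65633995 ≈ -2.3171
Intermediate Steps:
E = -12835 (E = -8610 - 1*65² = -8610 - 1*4225 = -8610 - 4225 = -12835)
19588/(-6610) + E/(-19859) = 19588/(-6610) - 12835/(-19859) = 19588*(-1/6610) - 12835*(-1/19859) = -9794/3305 + 12835/19859 = -152079371/65633995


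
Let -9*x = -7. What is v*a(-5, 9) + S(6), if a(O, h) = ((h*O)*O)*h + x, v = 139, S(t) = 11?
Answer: 2534347/9 ≈ 2.8159e+5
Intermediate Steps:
x = 7/9 (x = -⅑*(-7) = 7/9 ≈ 0.77778)
a(O, h) = 7/9 + O²*h² (a(O, h) = ((h*O)*O)*h + 7/9 = ((O*h)*O)*h + 7/9 = (h*O²)*h + 7/9 = O²*h² + 7/9 = 7/9 + O²*h²)
v*a(-5, 9) + S(6) = 139*(7/9 + (-5)²*9²) + 11 = 139*(7/9 + 25*81) + 11 = 139*(7/9 + 2025) + 11 = 139*(18232/9) + 11 = 2534248/9 + 11 = 2534347/9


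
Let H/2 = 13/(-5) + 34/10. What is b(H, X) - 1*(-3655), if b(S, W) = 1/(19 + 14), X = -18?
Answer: 120616/33 ≈ 3655.0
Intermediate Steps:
H = 8/5 (H = 2*(13/(-5) + 34/10) = 2*(13*(-⅕) + 34*(⅒)) = 2*(-13/5 + 17/5) = 2*(⅘) = 8/5 ≈ 1.6000)
b(S, W) = 1/33
b(H, X) - 1*(-3655) = 1/33 - 1*(-3655) = 1/33 + 3655 = 120616/33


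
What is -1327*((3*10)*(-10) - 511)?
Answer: 1076197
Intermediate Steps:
-1327*((3*10)*(-10) - 511) = -1327*(30*(-10) - 511) = -1327*(-300 - 511) = -1327*(-811) = 1076197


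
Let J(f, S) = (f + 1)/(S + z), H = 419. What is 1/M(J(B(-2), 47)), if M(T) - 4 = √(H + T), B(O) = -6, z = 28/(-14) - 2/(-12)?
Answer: -1084/109183 + √30763649/109183 ≈ 0.040872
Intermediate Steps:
z = -11/6 (z = 28*(-1/14) - 2*(-1/12) = -2 + ⅙ = -11/6 ≈ -1.8333)
J(f, S) = (1 + f)/(-11/6 + S) (J(f, S) = (f + 1)/(S - 11/6) = (1 + f)/(-11/6 + S))
M(T) = 4 + √(419 + T)
1/M(J(B(-2), 47)) = 1/(4 + √(419 + 6*(1 - 6)/(-11 + 6*47))) = 1/(4 + √(419 + 6*(-5)/(-11 + 282))) = 1/(4 + √(419 + 6*(-5)/271)) = 1/(4 + √(419 + 6*(1/271)*(-5))) = 1/(4 + √(419 - 30/271)) = 1/(4 + √(113519/271)) = 1/(4 + √30763649/271)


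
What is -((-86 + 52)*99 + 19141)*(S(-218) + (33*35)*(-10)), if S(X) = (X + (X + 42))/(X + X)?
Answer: 39716764825/218 ≈ 1.8219e+8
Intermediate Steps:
S(X) = (42 + 2*X)/(2*X) (S(X) = (X + (42 + X))/((2*X)) = (42 + 2*X)*(1/(2*X)) = (42 + 2*X)/(2*X))
-((-86 + 52)*99 + 19141)*(S(-218) + (33*35)*(-10)) = -((-86 + 52)*99 + 19141)*((21 - 218)/(-218) + (33*35)*(-10)) = -(-34*99 + 19141)*(-1/218*(-197) + 1155*(-10)) = -(-3366 + 19141)*(197/218 - 11550) = -15775*(-2517703)/218 = -1*(-39716764825/218) = 39716764825/218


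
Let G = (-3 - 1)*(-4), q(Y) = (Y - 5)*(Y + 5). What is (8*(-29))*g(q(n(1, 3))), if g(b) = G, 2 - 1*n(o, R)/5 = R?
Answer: -3712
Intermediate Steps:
n(o, R) = 10 - 5*R
q(Y) = (-5 + Y)*(5 + Y)
G = 16 (G = -4*(-4) = 16)
g(b) = 16
(8*(-29))*g(q(n(1, 3))) = (8*(-29))*16 = -232*16 = -3712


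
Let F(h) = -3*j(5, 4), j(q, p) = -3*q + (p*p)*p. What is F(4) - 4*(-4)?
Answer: -131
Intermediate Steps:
j(q, p) = p³ - 3*q (j(q, p) = -3*q + p²*p = -3*q + p³ = p³ - 3*q)
F(h) = -147 (F(h) = -3*(4³ - 3*5) = -3*(64 - 15) = -3*49 = -147)
F(4) - 4*(-4) = -147 - 4*(-4) = -147 + 16 = -131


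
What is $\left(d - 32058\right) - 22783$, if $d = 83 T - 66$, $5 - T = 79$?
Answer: $-61049$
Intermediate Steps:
$T = -74$ ($T = 5 - 79 = -74$)
$d = -6208$ ($d = 83 \left(-74\right) - 66 = -6142 - 66 = -6208$)
$\left(d - 32058\right) - 22783 = \left(-6208 - 32058\right) - 22783 = -38266 - 22783 = -61049$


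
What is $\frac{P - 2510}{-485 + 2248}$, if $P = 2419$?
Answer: $- \frac{91}{1763} \approx -0.051617$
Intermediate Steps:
$\frac{P - 2510}{-485 + 2248} = \frac{2419 - 2510}{-485 + 2248} = - \frac{91}{1763}$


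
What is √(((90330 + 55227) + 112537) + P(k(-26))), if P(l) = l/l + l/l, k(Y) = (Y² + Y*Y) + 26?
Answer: 4*√16131 ≈ 508.03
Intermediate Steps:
k(Y) = 26 + 2*Y² (k(Y) = (Y² + Y²) + 26 = 2*Y² + 26 = 26 + 2*Y²)
P(l) = 2 (P(l) = 1 + 1 = 2)
√(((90330 + 55227) + 112537) + P(k(-26))) = √(((90330 + 55227) + 112537) + 2) = √((145557 + 112537) + 2) = √(258094 + 2) = √258096 = 4*√16131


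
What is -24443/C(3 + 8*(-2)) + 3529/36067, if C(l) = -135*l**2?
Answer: 962099816/822868605 ≈ 1.1692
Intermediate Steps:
-24443/C(3 + 8*(-2)) + 3529/36067 = -24443*(-1/(135*(3 + 8*(-2))**2)) + 3529/36067 = -24443*(-1/(135*(3 - 16)**2)) + 3529*(1/36067) = -24443/((-135*(-13)**2)) + 3529/36067 = -24443/((-135*169)) + 3529/36067 = -24443/(-22815) + 3529/36067 = -24443*(-1/22815) + 3529/36067 = 24443/22815 + 3529/36067 = 962099816/822868605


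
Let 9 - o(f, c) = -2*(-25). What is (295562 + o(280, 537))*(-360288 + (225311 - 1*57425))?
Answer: -56858831442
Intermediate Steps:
o(f, c) = -41 (o(f, c) = 9 - (-2)*(-25) = 9 - 1*50 = 9 - 50 = -41)
(295562 + o(280, 537))*(-360288 + (225311 - 1*57425)) = (295562 - 41)*(-360288 + (225311 - 1*57425)) = 295521*(-360288 + (225311 - 57425)) = 295521*(-360288 + 167886) = 295521*(-192402) = -56858831442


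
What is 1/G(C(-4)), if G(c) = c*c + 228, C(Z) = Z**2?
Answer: 1/484 ≈ 0.0020661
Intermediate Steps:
G(c) = 228 + c**2 (G(c) = c**2 + 228 = 228 + c**2)
1/G(C(-4)) = 1/(228 + ((-4)**2)**2) = 1/(228 + 16**2) = 1/(228 + 256) = 1/484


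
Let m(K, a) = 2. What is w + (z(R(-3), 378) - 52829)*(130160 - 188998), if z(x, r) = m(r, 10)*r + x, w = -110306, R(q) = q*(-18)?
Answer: 3060583616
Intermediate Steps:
R(q) = -18*q
z(x, r) = x + 2*r (z(x, r) = 2*r + x = x + 2*r)
w + (z(R(-3), 378) - 52829)*(130160 - 188998) = -110306 + ((-18*(-3) + 2*378) - 52829)*(130160 - 188998) = -110306 + ((54 + 756) - 52829)*(-58838) = -110306 + (810 - 52829)*(-58838) = -110306 - 52019*(-58838) = -110306 + 3060693922 = 3060583616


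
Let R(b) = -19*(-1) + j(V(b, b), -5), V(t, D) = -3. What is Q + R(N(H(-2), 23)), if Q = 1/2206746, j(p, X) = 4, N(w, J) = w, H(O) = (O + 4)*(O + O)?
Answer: 50755159/2206746 ≈ 23.000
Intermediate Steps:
H(O) = 2*O*(4 + O) (H(O) = (4 + O)*(2*O) = 2*O*(4 + O))
Q = 1/2206746 ≈ 4.5316e-7
R(b) = 23 (R(b) = -19*(-1) + 4 = 19 + 4 = 23)
Q + R(N(H(-2), 23)) = 1/2206746 + 23 = 50755159/2206746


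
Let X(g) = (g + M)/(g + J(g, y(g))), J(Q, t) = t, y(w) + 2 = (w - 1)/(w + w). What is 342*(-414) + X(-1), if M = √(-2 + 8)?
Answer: -283175/2 - √6/2 ≈ -1.4159e+5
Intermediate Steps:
M = √6 ≈ 2.4495
y(w) = -2 + (-1 + w)/(2*w) (y(w) = -2 + (w - 1)/(w + w) = -2 + (-1 + w)/((2*w)) = -2 + (-1 + w)*(1/(2*w)) = -2 + (-1 + w)/(2*w))
X(g) = (g + √6)/(g + (-1 - 3*g)/(2*g))
342*(-414) + X(-1) = 342*(-414) + 2*(-1)*(-1 + √6)/(-1 - 3*(-1) + 2*(-1)²) = -141588 + 2*(-1)*(-1 + √6)/(-1 + 3 + 2*1) = -141588 + 2*(-1)*(-1 + √6)/(-1 + 3 + 2) = -141588 + 2*(-1)*(-1 + √6)/4 = -141588 + 2*(-1)*(¼)*(-1 + √6) = -141588 + (½ - √6/2) = -283175/2 - √6/2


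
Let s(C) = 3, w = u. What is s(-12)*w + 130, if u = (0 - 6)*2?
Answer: 94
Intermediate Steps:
u = -12 (u = -6*2 = -12)
w = -12
s(-12)*w + 130 = 3*(-12) + 130 = -36 + 130 = 94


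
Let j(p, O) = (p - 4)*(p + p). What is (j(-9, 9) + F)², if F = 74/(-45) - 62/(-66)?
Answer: 13335861361/245025 ≈ 54427.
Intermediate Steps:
j(p, O) = 2*p*(-4 + p) (j(p, O) = (-4 + p)*(2*p) = 2*p*(-4 + p))
F = -349/495 (F = 74*(-1/45) - 62*(-1/66) = -74/45 + 31/33 = -349/495 ≈ -0.70505)
(j(-9, 9) + F)² = (2*(-9)*(-4 - 9) - 349/495)² = (2*(-9)*(-13) - 349/495)² = (234 - 349/495)² = (115481/495)² = 13335861361/245025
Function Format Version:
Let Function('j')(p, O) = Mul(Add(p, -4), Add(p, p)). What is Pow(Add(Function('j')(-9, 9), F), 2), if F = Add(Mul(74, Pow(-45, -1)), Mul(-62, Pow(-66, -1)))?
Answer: Rational(13335861361, 245025) ≈ 54427.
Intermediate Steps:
Function('j')(p, O) = Mul(2, p, Add(-4, p)) (Function('j')(p, O) = Mul(Add(-4, p), Mul(2, p)) = Mul(2, p, Add(-4, p)))
F = Rational(-349, 495) (F = Add(Mul(74, Rational(-1, 45)), Mul(-62, Rational(-1, 66))) = Add(Rational(-74, 45), Rational(31, 33)) = Rational(-349, 495) ≈ -0.70505)
Pow(Add(Function('j')(-9, 9), F), 2) = Pow(Add(Mul(2, -9, Add(-4, -9)), Rational(-349, 495)), 2) = Pow(Add(Mul(2, -9, -13), Rational(-349, 495)), 2) = Pow(Add(234, Rational(-349, 495)), 2) = Pow(Rational(115481, 495), 2) = Rational(13335861361, 245025)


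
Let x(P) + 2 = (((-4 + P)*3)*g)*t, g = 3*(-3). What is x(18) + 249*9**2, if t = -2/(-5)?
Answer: 100079/5 ≈ 20016.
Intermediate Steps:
g = -9
t = 2/5 (t = -2*(-1/5) = 2/5 ≈ 0.40000)
x(P) = 206/5 - 54*P/5 (x(P) = -2 + (((-4 + P)*3)*(-9))*(2/5) = -2 + ((-12 + 3*P)*(-9))*(2/5) = -2 + (108 - 27*P)*(2/5) = -2 + (216/5 - 54*P/5) = 206/5 - 54*P/5)
x(18) + 249*9**2 = (206/5 - 54/5*18) + 249*9**2 = (206/5 - 972/5) + 249*81 = -766/5 + 20169 = 100079/5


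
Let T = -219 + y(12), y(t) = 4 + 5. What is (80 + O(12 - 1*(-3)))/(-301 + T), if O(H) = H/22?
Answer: -1775/11242 ≈ -0.15789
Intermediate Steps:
y(t) = 9
O(H) = H/22 (O(H) = H*(1/22) = H/22)
T = -210 (T = -219 + 9 = -210)
(80 + O(12 - 1*(-3)))/(-301 + T) = (80 + (12 - 1*(-3))/22)/(-301 - 210) = (80 + (12 + 3)/22)/(-511) = (80 + (1/22)*15)*(-1/511) = (80 + 15/22)*(-1/511) = (1775/22)*(-1/511) = -1775/11242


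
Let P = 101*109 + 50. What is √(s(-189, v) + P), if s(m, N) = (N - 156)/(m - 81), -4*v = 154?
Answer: √89583735/90 ≈ 105.17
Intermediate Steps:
v = -77/2 (v = -¼*154 = -77/2 ≈ -38.500)
s(m, N) = (-156 + N)/(-81 + m)
P = 11059 (P = 11009 + 50 = 11059)
√(s(-189, v) + P) = √((-156 - 77/2)/(-81 - 189) + 11059) = √(-389/2/(-270) + 11059) = √(-1/270*(-389/2) + 11059) = √(389/540 + 11059) = √(5972249/540) = √89583735/90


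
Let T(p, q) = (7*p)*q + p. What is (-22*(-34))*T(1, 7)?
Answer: 37400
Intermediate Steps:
T(p, q) = p + 7*p*q (T(p, q) = 7*p*q + p = p + 7*p*q)
(-22*(-34))*T(1, 7) = (-22*(-34))*(1*(1 + 7*7)) = 748*(1*(1 + 49)) = 748*(1*50) = 748*50 = 37400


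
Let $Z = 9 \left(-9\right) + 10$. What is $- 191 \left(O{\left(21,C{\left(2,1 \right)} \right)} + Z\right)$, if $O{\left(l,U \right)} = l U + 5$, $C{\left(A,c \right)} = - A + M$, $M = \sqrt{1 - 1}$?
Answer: $20628$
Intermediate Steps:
$M = 0$ ($M = \sqrt{0} = 0$)
$C{\left(A,c \right)} = - A$ ($C{\left(A,c \right)} = - A + 0 = - A$)
$O{\left(l,U \right)} = 5 + U l$ ($O{\left(l,U \right)} = U l + 5 = 5 + U l$)
$Z = -71$ ($Z = -81 + 10 = -71$)
$- 191 \left(O{\left(21,C{\left(2,1 \right)} \right)} + Z\right) = - 191 \left(\left(5 + \left(-1\right) 2 \cdot 21\right) - 71\right) = - 191 \left(\left(5 - 42\right) - 71\right) = - 191 \left(-37 - 71\right) = \left(-191\right) \left(-108\right) = 20628$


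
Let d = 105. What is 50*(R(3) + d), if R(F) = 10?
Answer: 5750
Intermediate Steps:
50*(R(3) + d) = 50*(10 + 105) = 50*115 = 5750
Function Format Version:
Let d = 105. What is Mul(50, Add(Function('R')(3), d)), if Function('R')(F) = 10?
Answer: 5750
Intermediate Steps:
Mul(50, Add(Function('R')(3), d)) = Mul(50, Add(10, 105)) = Mul(50, 115) = 5750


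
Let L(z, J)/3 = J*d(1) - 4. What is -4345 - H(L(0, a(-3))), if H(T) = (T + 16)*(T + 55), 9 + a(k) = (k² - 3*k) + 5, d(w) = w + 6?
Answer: -104771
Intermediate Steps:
d(w) = 6 + w
a(k) = -4 + k² - 3*k (a(k) = -9 + ((k² - 3*k) + 5) = -9 + (5 + k² - 3*k) = -4 + k² - 3*k)
L(z, J) = -12 + 21*J (L(z, J) = 3*(J*(6 + 1) - 4) = 3*(J*7 - 4) = 3*(7*J - 4) = 3*(-4 + 7*J) = -12 + 21*J)
H(T) = (16 + T)*(55 + T)
-4345 - H(L(0, a(-3))) = -4345 - (880 + (-12 + 21*(-4 + (-3)² - 3*(-3)))² + 71*(-12 + 21*(-4 + (-3)² - 3*(-3)))) = -4345 - (880 + (-12 + 21*(-4 + 9 + 9))² + 71*(-12 + 21*(-4 + 9 + 9))) = -4345 - (880 + (-12 + 21*14)² + 71*(-12 + 21*14)) = -4345 - (880 + (-12 + 294)² + 71*(-12 + 294)) = -4345 - (880 + 282² + 71*282) = -4345 - (880 + 79524 + 20022) = -4345 - 1*100426 = -4345 - 100426 = -104771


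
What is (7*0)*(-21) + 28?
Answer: 28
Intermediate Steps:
(7*0)*(-21) + 28 = 0*(-21) + 28 = 0 + 28 = 28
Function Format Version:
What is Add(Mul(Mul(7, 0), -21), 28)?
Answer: 28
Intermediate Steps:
Add(Mul(Mul(7, 0), -21), 28) = Add(Mul(0, -21), 28) = Add(0, 28) = 28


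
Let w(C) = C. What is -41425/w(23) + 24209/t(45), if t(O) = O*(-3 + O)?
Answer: -77736443/43470 ≈ -1788.3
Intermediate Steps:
-41425/w(23) + 24209/t(45) = -41425/23 + 24209/((45*(-3 + 45))) = -41425*1/23 + 24209/((45*42)) = -41425/23 + 24209/1890 = -77736443/43470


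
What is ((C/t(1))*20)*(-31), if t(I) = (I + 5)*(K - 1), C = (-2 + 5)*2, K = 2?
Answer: -620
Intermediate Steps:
C = 6 (C = 3*2 = 6)
t(I) = 5 + I (t(I) = (I + 5)*(2 - 1) = (5 + I)*1 = 5 + I)
((C/t(1))*20)*(-31) = ((6/(5 + 1))*20)*(-31) = ((6/6)*20)*(-31) = ((6*(⅙))*20)*(-31) = (1*20)*(-31) = 20*(-31) = -620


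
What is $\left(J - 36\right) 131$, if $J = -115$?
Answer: $-19781$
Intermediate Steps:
$\left(J - 36\right) 131 = \left(-115 - 36\right) 131 = \left(-151\right) 131 = -19781$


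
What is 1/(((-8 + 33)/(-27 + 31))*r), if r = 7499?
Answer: 4/187475 ≈ 2.1336e-5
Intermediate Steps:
1/(((-8 + 33)/(-27 + 31))*r) = 1/(((-8 + 33)/(-27 + 31))*7499) = 1/((25/4)*7499) = 1/(187475/4) = 4/187475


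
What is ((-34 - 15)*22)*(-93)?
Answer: 100254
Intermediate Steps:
((-34 - 15)*22)*(-93) = -49*22*(-93) = -1078*(-93) = 100254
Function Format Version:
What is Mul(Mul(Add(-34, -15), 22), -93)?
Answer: 100254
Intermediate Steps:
Mul(Mul(Add(-34, -15), 22), -93) = Mul(Mul(-49, 22), -93) = Mul(-1078, -93) = 100254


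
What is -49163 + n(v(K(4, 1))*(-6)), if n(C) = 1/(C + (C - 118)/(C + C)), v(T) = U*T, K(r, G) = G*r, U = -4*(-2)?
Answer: -1804724759/36709 ≈ -49163.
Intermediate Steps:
U = 8
v(T) = 8*T
n(C) = 1/(C + (-118 + C)/(2*C)) (n(C) = 1/(C + (-118 + C)/((2*C))) = 1/(C + (-118 + C)*(1/(2*C))) = 1/(C + (-118 + C)/(2*C)))
-49163 + n(v(K(4, 1))*(-6)) = -49163 + 2*((8*(1*4))*(-6))/(-118 + (8*(1*4))*(-6) + 2*((8*(1*4))*(-6))**2) = -49163 + 2*((8*4)*(-6))/(-118 + (8*4)*(-6) + 2*((8*4)*(-6))**2) = -49163 + 2*(32*(-6))/(-118 + 32*(-6) + 2*(32*(-6))**2) = -49163 + 2*(-192)/(-118 - 192 + 2*(-192)**2) = -49163 + 2*(-192)/(-118 - 192 + 2*36864) = -49163 + 2*(-192)/(-118 - 192 + 73728) = -49163 + 2*(-192)/73418 = -49163 + 2*(-192)*(1/73418) = -49163 - 192/36709 = -1804724759/36709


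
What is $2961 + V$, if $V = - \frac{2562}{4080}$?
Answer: $\frac{2013053}{680} \approx 2960.4$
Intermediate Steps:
$V = - \frac{427}{680}$ ($V = \left(-2562\right) \frac{1}{4080} = - \frac{427}{680} \approx -0.62794$)
$2961 + V = 2961 - \frac{427}{680} = \frac{2013053}{680}$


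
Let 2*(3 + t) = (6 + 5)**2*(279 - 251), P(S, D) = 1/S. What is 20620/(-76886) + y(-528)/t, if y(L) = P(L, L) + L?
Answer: -19922594635/34323755664 ≈ -0.58043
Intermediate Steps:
y(L) = L + 1/L (y(L) = 1/L + L = L + 1/L)
t = 1691 (t = -3 + ((6 + 5)**2*(279 - 251))/2 = -3 + (11**2*28)/2 = -3 + (121*28)/2 = -3 + (1/2)*3388 = -3 + 1694 = 1691)
20620/(-76886) + y(-528)/t = 20620/(-76886) + (-528 + 1/(-528))/1691 = 20620*(-1/76886) + (-528 - 1/528)*(1/1691) = -10310/38443 - 278785/528*1/1691 = -10310/38443 - 278785/892848 = -19922594635/34323755664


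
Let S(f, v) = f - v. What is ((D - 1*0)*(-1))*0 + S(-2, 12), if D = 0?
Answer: -14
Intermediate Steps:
((D - 1*0)*(-1))*0 + S(-2, 12) = ((0 - 1*0)*(-1))*0 + (-2 - 1*12) = ((0 + 0)*(-1))*0 + (-2 - 12) = (0*(-1))*0 - 14 = 0*0 - 14 = 0 - 14 = -14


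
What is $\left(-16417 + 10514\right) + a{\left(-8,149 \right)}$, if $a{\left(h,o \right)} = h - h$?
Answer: $-5903$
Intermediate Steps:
$a{\left(h,o \right)} = 0$
$\left(-16417 + 10514\right) + a{\left(-8,149 \right)} = \left(-16417 + 10514\right) + 0 = -5903 + 0 = -5903$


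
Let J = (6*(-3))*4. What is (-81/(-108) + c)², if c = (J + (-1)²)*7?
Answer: 3940225/16 ≈ 2.4626e+5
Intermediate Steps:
J = -72 (J = -18*4 = -72)
c = -497 (c = (-72 + (-1)²)*7 = (-72 + 1)*7 = -71*7 = -497)
(-81/(-108) + c)² = (-81/(-108) - 497)² = (-81*(-1/108) - 497)² = (¾ - 497)² = (-1985/4)² = 3940225/16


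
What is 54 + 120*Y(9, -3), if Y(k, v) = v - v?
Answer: 54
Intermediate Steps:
Y(k, v) = 0
54 + 120*Y(9, -3) = 54 + 120*0 = 54 + 0 = 54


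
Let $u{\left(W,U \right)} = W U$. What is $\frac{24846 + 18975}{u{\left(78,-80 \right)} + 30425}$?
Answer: $\frac{43821}{24185} \approx 1.8119$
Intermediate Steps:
$u{\left(W,U \right)} = U W$
$\frac{24846 + 18975}{u{\left(78,-80 \right)} + 30425} = \frac{24846 + 18975}{\left(-80\right) 78 + 30425} = \frac{43821}{-6240 + 30425} = \frac{43821}{24185}$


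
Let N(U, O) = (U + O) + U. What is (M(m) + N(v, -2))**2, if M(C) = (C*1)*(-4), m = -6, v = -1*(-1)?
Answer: 576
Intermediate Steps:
v = 1
M(C) = -4*C (M(C) = C*(-4) = -4*C)
N(U, O) = O + 2*U (N(U, O) = (O + U) + U = O + 2*U)
(M(m) + N(v, -2))**2 = (-4*(-6) + (-2 + 2*1))**2 = (24 + (-2 + 2))**2 = (24 + 0)**2 = 24**2 = 576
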